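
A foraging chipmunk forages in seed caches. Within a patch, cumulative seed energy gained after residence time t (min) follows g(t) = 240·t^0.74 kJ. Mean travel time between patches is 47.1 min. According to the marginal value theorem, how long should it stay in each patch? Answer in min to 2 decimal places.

134.05 min

Maximise g(t)/(T+t): set derivative to zero → g'(t)(T+t) = g(t).
g'(t) = 0.74·240·t^-0.26. Setting 0.74·240·t^-0.26 = 240·t^0.74/(47.1+t) gives 0.74(47.1+t) = t, so 0.26·t = 0.74×47.1.
t* = 0.74×47.1/0.26 = 134.1 min.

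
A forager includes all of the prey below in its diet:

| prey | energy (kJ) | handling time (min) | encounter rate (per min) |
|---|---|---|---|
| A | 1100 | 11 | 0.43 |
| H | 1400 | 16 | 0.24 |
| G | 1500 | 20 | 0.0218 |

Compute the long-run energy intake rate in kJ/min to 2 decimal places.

R = (0.43×1100 + 0.24×1400 + 0.0218×1500) / (1 + 0.43×11 + 0.24×16 + 0.0218×20) = 841.7/10.01 = 84.12 kJ/min.

84.12 kJ/min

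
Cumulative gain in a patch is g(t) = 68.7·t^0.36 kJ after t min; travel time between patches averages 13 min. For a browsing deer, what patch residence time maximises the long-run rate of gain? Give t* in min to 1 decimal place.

7.3 min

Maximise g(t)/(T+t): set derivative to zero → g'(t)(T+t) = g(t).
g'(t) = 0.36·68.7·t^-0.64. Setting 0.36·68.7·t^-0.64 = 68.7·t^0.36/(13+t) gives 0.36(13+t) = t, so 0.64·t = 0.36×13.
t* = 0.36×13/0.64 = 7.312 min.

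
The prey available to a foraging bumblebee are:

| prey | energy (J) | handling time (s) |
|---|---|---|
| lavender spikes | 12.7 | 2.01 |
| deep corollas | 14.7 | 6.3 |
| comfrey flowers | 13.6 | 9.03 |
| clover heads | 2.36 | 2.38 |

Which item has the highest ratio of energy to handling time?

lavender spikes

Profitability E/h (J/s): lavender spikes = 12.7/2.01 = 6.32, deep corollas = 14.7/6.3 = 2.33, comfrey flowers = 13.6/9.03 = 1.51, clover heads = 2.36/2.38 = 0.992.
Ranked: lavender spikes > deep corollas > comfrey flowers > clover heads.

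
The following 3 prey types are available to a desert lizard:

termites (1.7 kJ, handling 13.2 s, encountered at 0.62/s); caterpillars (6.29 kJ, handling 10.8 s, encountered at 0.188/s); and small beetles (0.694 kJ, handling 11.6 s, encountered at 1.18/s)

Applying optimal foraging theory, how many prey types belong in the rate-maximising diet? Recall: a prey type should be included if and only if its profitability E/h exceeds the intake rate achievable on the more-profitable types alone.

1

Profitabilities (E/h, kJ/s): caterpillars 0.582, termites 0.129, small beetles 0.0598. Add prey in this order while the next type's profitability exceeds the intake rate on those already taken.
Rate on top 1: 0.3902. termites: 0.129 < 0.3902 → exclude; stop.
Optimal diet: caterpillars — 1 of 3 types.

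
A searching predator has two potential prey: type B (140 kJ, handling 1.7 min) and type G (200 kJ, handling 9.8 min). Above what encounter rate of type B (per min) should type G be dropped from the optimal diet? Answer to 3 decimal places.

0.194 per min

Drop type G once their profitability E₂/h₂ falls below the rate achievable on type B alone: E₂/h₂ = λE₁/(1 + λh₁).
Solve for λ: λE₁h₂ = E₂(1 + λh₁) → λ(E₁h₂ − E₂h₁) = E₂ → λ = E₂/(E₁h₂ − E₂h₁).
λ = 200/(140×9.8 − 200×1.7) = 200/1032 = 0.1938 per min.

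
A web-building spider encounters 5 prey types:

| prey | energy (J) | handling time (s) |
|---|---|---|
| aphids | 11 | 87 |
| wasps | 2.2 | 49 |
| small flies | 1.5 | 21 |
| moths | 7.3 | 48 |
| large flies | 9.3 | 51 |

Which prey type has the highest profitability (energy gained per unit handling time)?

In descending order of E/h:
large flies: 9.3/51 = 0.182 J/s
moths: 7.3/48 = 0.152 J/s
aphids: 11/87 = 0.126 J/s
small flies: 1.5/21 = 0.0714 J/s
wasps: 2.2/49 = 0.0449 J/s

large flies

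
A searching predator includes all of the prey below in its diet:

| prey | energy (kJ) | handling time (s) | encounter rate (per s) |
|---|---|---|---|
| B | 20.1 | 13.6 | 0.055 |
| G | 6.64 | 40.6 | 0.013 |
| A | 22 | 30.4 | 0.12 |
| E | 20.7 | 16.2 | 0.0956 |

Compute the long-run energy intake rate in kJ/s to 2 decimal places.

R = (0.055×20.1 + 0.013×6.64 + 0.12×22 + 0.0956×20.7) / (1 + 0.055×13.6 + 0.013×40.6 + 0.12×30.4 + 0.0956×16.2) = 5.811/7.473 = 0.7776 kJ/s.

0.78 kJ/s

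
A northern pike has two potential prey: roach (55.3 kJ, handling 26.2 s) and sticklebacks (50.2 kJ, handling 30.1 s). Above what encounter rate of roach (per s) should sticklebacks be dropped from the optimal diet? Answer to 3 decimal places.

0.144 per s

The zero-one rule: include sticklebacks iff E₂/h₂ > λE₁/(1+λh₁). Equality gives the switch point.
λE₁h₂ = E₂ + λE₂h₁ ⇒ λ = E₂/(E₁h₂ − E₂h₁) = 50.2/(1665 − 1315) = 0.1437 per s.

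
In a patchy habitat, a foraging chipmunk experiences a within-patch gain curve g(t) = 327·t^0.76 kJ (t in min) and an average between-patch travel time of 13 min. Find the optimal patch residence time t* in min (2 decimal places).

Optimal t* satisfies g'(t*) = g(t*)/(T + t*).
g'(t) = 0.76·327·t^-0.24. Setting 0.76·327·t^-0.24 = 327·t^0.76/(13+t) gives 0.76(13+t) = t, so 0.24·t = 0.76×13.
t* = 0.76×13/0.24 = 41.17 min.

41.17 min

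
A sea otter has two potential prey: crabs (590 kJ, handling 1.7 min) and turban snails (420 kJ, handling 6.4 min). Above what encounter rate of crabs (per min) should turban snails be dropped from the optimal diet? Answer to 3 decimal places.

At the threshold, the rate on crabs alone equals the profitability of turban snails: λ·590/(1 + λ·1.7) = 420/6.4 = 65.62.
Rearranging, λ(590 − 65.62×1.7) = 65.62, so λ = 65.62/478.4 = 0.1372 per min.

0.137 per min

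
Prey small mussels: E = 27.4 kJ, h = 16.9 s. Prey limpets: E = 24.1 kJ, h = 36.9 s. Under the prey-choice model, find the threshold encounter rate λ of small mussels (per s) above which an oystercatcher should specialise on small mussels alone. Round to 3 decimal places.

Drop limpets once their profitability E₂/h₂ falls below the rate achievable on small mussels alone: E₂/h₂ = λE₁/(1 + λh₁).
Solve for λ: λE₁h₂ = E₂(1 + λh₁) → λ(E₁h₂ − E₂h₁) = E₂ → λ = E₂/(E₁h₂ − E₂h₁).
λ = 24.1/(27.4×36.9 − 24.1×16.9) = 24.1/603.8 = 0.03992 per s.

0.040 per s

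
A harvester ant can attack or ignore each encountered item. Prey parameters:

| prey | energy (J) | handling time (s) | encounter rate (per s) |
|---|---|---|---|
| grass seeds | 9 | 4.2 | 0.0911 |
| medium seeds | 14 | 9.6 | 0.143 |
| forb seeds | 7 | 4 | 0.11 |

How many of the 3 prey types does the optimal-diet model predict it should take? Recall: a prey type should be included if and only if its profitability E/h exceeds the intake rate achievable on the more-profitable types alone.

3

Rank by E/h (J/s): grass seeds 2.14, forb seeds 1.75, medium seeds 1.46. Include each in turn until the next type's E/h falls below the running intake rate.
Rate on top 1: 0.593. forb seeds: 1.75 > 0.593 → include.
Rate on top 2: 0.8723. medium seeds: 1.46 > 0.8723 → include.
Optimal diet: grass seeds, forb seeds, medium seeds — 3 of 3 types.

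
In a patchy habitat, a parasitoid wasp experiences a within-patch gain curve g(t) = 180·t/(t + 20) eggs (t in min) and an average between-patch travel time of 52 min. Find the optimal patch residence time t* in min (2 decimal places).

32.25 min

By the marginal value theorem, leave when the instantaneous gain rate g'(t) equals the habitat-wide average g(t)/(T + t).
g'(t) = 180·20/(t + 20)². Setting 180·20/(t+20)² = 180t/[(t+20)(52+t)] gives 20(52+t) = t(t+20), so t² = 20×52 = 1040.
t* = √1040 = 32.25 min.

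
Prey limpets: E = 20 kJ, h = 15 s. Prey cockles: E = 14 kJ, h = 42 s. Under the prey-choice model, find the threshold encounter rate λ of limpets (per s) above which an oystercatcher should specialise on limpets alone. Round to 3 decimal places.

0.022 per s

Drop cockles once their profitability E₂/h₂ falls below the rate achievable on limpets alone: E₂/h₂ = λE₁/(1 + λh₁).
Solve for λ: λE₁h₂ = E₂(1 + λh₁) → λ(E₁h₂ − E₂h₁) = E₂ → λ = E₂/(E₁h₂ − E₂h₁).
λ = 14/(20×42 − 14×15) = 14/630 = 0.02222 per s.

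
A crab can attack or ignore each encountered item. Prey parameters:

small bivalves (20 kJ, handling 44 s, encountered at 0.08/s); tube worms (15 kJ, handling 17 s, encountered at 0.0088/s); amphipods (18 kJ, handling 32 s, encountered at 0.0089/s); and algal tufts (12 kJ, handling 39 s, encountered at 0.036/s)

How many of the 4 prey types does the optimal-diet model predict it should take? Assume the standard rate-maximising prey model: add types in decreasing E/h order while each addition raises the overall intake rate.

3

E/h in descending order: tube worms 0.882, amphipods 0.562, small bivalves 0.455, algal tufts 0.308 kJ/s. The optimal diet is the largest prefix of this list for which every included type satisfies E_i/h_i > R on the types above it.
Rate on top 1: 0.1148. amphipods: 0.562 > 0.1148 → include.
Rate on top 2: 0.2037. small bivalves: 0.455 > 0.2037 → include.
Rate on top 3: 0.3819. algal tufts: 0.308 < 0.3819 → exclude; stop.
Optimal diet: tube worms, amphipods, small bivalves — 3 of 4 types.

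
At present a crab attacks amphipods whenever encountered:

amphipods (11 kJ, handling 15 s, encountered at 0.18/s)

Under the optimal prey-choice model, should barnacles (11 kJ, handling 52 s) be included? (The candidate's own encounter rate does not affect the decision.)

On amphipods alone, R = ΣλE/(1+Σλh) = 1.98/3.7 = 0.5351 kJ/s.
barnacles: E/h = 11/52 = 0.2115 kJ/s.
Since 0.2115 < R, time spent handling barnacles is better spent searching.

No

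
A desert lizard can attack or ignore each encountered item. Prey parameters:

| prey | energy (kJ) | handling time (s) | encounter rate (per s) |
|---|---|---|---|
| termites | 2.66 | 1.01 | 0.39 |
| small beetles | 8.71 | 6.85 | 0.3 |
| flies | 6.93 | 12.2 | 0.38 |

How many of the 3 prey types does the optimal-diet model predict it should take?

2

E/h in descending order: termites 2.63, small beetles 1.27, flies 0.568 kJ/s. The optimal diet is the largest prefix of this list for which every included type satisfies E_i/h_i > R on the types above it.
Rate on top 1: 0.7442. small beetles: 1.27 > 0.7442 → include.
Rate on top 2: 1.058. flies: 0.568 < 1.058 → exclude; stop.
Optimal diet: termites, small beetles — 2 of 3 types.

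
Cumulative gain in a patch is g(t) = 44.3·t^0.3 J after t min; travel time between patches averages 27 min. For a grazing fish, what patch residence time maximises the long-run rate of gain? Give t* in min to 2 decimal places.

11.57 min

Optimal t* satisfies g'(t*) = g(t*)/(T + t*).
g'(t) = 0.3·44.3·t^-0.7. Setting 0.3·44.3·t^-0.7 = 44.3·t^0.3/(27+t) gives 0.3(27+t) = t, so 0.70·t = 0.3×27.
t* = 0.3×27/0.70 = 11.57 min.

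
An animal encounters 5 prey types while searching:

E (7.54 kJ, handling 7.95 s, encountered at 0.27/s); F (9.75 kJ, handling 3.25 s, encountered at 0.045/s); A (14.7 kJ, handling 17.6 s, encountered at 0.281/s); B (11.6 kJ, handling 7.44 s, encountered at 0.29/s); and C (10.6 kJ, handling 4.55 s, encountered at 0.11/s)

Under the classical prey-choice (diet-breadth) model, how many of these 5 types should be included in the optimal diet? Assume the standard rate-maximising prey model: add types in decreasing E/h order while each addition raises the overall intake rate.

Profitabilities (E/h, kJ/s): F 3, C 2.33, B 1.56, E 0.948, A 0.835. Add prey in this order while the next type's profitability exceeds the intake rate on those already taken.
Rate on top 1: 0.3828. C: 2.33 > 0.3828 → include.
Rate on top 2: 0.9745. B: 1.56 > 0.9745 → include.
Rate on top 3: 1.306. E: 0.948 < 1.306 → exclude; stop.
Optimal diet: F, C, B — 3 of 5 types.

3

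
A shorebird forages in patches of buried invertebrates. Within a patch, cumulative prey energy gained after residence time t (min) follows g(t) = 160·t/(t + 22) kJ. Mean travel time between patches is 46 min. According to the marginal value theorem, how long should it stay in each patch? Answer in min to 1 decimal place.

31.8 min

Optimal t* satisfies g'(t*) = g(t*)/(T + t*).
g'(t) = 160·22/(t + 22)². Setting 160·22/(t+22)² = 160t/[(t+22)(46+t)] gives 22(46+t) = t(t+22), so t² = 22×46 = 1012.
t* = √1012 = 31.81 min.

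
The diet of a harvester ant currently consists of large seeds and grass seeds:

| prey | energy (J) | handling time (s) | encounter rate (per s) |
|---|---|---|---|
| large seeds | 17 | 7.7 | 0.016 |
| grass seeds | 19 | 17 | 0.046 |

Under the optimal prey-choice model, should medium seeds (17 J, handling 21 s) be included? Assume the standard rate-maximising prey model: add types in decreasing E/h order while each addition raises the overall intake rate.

On large seeds and grass seeds alone, R = ΣλE/(1+Σλh) = 1.146/1.905 = 0.6015 J/s.
Profitability of medium seeds: 17/21 = 0.8095 J/s.
Since 0.8095 > R, including medium seeds increases the long-run rate.

Yes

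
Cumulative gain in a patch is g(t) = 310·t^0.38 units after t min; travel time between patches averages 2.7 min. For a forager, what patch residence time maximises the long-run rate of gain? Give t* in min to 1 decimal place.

Maximise g(t)/(T+t): set derivative to zero → g'(t)(T+t) = g(t).
g'(t) = 0.38·310·t^-0.62. Setting 0.38·310·t^-0.62 = 310·t^0.38/(2.7+t) gives 0.38(2.7+t) = t, so 0.62·t = 0.38×2.7.
t* = 0.38×2.7/0.62 = 1.655 min.

1.7 min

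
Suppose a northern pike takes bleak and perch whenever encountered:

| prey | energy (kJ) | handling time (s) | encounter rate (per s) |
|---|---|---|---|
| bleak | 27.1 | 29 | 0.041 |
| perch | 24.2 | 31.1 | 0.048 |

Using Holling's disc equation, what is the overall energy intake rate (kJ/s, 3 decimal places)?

R = Σλ_iE_i / (1 + Σλ_ih_i)
Numerator: 0.041×27.1 + 0.048×24.2 = 2.273
Denominator: 1 + 0.041×29 + 0.048×31.1 = 3.682
R = 2.273/3.682 = 0.6173 kJ/s

0.617 kJ/s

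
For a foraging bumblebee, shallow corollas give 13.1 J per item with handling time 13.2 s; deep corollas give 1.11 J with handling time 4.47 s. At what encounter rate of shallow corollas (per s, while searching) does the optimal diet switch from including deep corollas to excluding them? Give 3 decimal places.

Drop deep corollas once their profitability E₂/h₂ falls below the rate achievable on shallow corollas alone: E₂/h₂ = λE₁/(1 + λh₁).
Solve for λ: λE₁h₂ = E₂(1 + λh₁) → λ(E₁h₂ − E₂h₁) = E₂ → λ = E₂/(E₁h₂ − E₂h₁).
λ = 1.11/(13.1×4.47 − 1.11×13.2) = 1.11/43.9 = 0.02528 per s.

0.025 per s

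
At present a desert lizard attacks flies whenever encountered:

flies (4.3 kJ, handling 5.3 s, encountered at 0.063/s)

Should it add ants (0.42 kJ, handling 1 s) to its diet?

Yes

On flies alone, R = ΣλE/(1+Σλh) = 0.2709/1.334 = 0.2031 kJ/s.
ants: E/h = 0.42/1 = 0.42 kJ/s.
Since 0.42 > R, including ants increases the long-run rate.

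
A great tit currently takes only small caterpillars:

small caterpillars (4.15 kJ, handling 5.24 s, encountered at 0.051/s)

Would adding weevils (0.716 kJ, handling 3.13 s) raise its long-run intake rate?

Yes

On small caterpillars alone, R = ΣλE/(1+Σλh) = 0.2117/1.267 = 0.167 kJ/s.
Profitability of weevils: 0.716/3.13 = 0.2288 kJ/s.
Since 0.2288 > R, including weevils increases the long-run rate.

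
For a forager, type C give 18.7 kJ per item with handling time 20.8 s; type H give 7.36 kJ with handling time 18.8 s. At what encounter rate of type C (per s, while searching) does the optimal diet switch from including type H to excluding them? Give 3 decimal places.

Drop type H once their profitability E₂/h₂ falls below the rate achievable on type C alone: E₂/h₂ = λE₁/(1 + λh₁).
Solve for λ: λE₁h₂ = E₂(1 + λh₁) → λ(E₁h₂ − E₂h₁) = E₂ → λ = E₂/(E₁h₂ − E₂h₁).
λ = 7.36/(18.7×18.8 − 7.36×20.8) = 7.36/198.5 = 0.03708 per s.

0.037 per s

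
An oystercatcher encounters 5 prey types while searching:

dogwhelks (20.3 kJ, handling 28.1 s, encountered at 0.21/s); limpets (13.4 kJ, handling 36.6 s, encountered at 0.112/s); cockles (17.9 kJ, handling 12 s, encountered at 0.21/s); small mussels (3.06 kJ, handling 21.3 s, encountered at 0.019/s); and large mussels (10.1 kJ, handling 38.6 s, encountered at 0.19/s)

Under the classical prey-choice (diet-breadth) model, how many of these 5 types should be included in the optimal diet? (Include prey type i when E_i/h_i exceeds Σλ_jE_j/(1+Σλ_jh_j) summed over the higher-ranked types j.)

E/h in descending order: cockles 1.49, dogwhelks 0.722, limpets 0.366, large mussels 0.262, small mussels 0.144 kJ/s. The optimal diet is the largest prefix of this list for which every included type satisfies E_i/h_i > R on the types above it.
Rate on top 1: 1.068. dogwhelks: 0.722 < 1.068 → exclude; stop.
Optimal diet: cockles — 1 of 5 types.

1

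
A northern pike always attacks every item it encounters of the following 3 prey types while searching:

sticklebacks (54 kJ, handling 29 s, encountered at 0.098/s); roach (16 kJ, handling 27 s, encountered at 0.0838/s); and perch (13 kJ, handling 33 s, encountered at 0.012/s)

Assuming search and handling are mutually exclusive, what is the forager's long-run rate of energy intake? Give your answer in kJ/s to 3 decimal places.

1.044 kJ/s

R = Σλ_iE_i / (1 + Σλ_ih_i)
Numerator: 0.098×54 + 0.0838×16 + 0.012×13 = 6.789
Denominator: 1 + 0.098×29 + 0.0838×27 + 0.012×33 = 6.501
R = 6.789/6.501 = 1.044 kJ/s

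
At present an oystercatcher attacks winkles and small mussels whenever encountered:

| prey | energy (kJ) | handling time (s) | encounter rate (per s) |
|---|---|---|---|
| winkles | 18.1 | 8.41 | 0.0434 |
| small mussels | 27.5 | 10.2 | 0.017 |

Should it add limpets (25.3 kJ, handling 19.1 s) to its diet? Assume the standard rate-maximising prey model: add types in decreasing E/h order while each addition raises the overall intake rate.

Current rate: (0.0434×18.1 + 0.017×27.5)/(1 + 0.0434×8.41 + 0.017×10.2) = 0.8145 kJ/s.
Profitability of limpets: 25.3/19.1 = 1.325 kJ/s.
Since 1.325 > R, including limpets increases the long-run rate.

Yes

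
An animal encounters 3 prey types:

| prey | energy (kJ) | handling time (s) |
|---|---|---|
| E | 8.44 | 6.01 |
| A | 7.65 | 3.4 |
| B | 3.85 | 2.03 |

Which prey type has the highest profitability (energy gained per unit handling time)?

A

In descending order of E/h:
A: 7.65/3.4 = 2.25 kJ/s
B: 3.85/2.03 = 1.9 kJ/s
E: 8.44/6.01 = 1.4 kJ/s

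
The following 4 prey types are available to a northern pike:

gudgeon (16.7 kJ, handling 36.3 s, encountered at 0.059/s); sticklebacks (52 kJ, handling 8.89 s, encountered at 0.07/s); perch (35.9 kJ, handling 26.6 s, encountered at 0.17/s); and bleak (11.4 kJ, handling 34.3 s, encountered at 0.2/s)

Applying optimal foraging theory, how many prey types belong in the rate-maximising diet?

1

Profitabilities (E/h, kJ/s): sticklebacks 5.85, perch 1.35, gudgeon 0.46, bleak 0.332. Add prey in this order while the next type's profitability exceeds the intake rate on those already taken.
Rate on top 1: 2.244. perch: 1.35 < 2.244 → exclude; stop.
Optimal diet: sticklebacks — 1 of 4 types.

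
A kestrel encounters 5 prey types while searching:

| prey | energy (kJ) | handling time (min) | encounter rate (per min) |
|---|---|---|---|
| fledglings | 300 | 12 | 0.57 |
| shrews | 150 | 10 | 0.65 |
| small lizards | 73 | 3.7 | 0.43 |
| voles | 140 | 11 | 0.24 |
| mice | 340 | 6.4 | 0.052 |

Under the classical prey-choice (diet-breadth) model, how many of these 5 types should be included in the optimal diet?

2

E/h in descending order: mice 53.1, fledglings 25, small lizards 19.7, shrews 15, voles 12.7 kJ/min. The optimal diet is the largest prefix of this list for which every included type satisfies E_i/h_i > R on the types above it.
Rate on top 1: 13.27. fledglings: 25 > 13.27 → include.
Rate on top 2: 23.09. small lizards: 19.7 < 23.09 → exclude; stop.
Optimal diet: mice, fledglings — 2 of 5 types.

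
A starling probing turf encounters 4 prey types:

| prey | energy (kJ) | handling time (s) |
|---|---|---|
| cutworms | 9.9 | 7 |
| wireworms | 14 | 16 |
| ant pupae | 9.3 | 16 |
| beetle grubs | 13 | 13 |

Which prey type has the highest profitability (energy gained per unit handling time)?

Profitability E/h (kJ/s): cutworms = 9.9/7 = 1.41, wireworms = 14/16 = 0.875, ant pupae = 9.3/16 = 0.581, beetle grubs = 13/13 = 1.
Ranked: cutworms > beetle grubs > wireworms > ant pupae.

cutworms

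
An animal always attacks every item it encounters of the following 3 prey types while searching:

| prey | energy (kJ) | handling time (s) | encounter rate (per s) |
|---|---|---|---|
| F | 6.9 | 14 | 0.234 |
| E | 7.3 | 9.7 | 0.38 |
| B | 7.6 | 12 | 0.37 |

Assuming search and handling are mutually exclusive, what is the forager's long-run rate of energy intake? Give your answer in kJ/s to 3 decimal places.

0.581 kJ/s

R = (0.234×6.9 + 0.38×7.3 + 0.37×7.6) / (1 + 0.234×14 + 0.38×9.7 + 0.37×12) = 7.201/12.4 = 0.5806 kJ/s.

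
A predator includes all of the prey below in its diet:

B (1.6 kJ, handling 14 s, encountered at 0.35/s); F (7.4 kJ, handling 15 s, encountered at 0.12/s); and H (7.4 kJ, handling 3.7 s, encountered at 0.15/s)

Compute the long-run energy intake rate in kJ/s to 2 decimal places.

R = Σλ_iE_i / (1 + Σλ_ih_i)
Numerator: 0.35×1.6 + 0.12×7.4 + 0.15×7.4 = 2.558
Denominator: 1 + 0.35×14 + 0.12×15 + 0.15×3.7 = 8.255
R = 2.558/8.255 = 0.3099 kJ/s

0.31 kJ/s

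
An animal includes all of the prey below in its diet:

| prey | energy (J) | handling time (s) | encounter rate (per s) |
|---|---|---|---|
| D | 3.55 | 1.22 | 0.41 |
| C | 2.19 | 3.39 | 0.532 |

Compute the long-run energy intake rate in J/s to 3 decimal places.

Energy encountered per unit search time: 0.41×3.55 + 0.532×2.19 = 2.621 J/s.
Handling time per unit search time: 0.41×1.22 + 0.532×3.39 = 2.304.
Rate = 2.621/(1 + 2.304) = 0.7932 J/s.

0.793 J/s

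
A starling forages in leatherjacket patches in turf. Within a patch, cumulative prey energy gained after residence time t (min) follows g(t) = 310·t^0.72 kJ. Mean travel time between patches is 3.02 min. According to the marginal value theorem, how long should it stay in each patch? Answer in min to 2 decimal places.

By the marginal value theorem, leave when the instantaneous gain rate g'(t) equals the habitat-wide average g(t)/(T + t).
g'(t) = 0.72·310·t^-0.28. Setting 0.72·310·t^-0.28 = 310·t^0.72/(3.02+t) gives 0.72(3.02+t) = t, so 0.28·t = 0.72×3.02.
t* = 0.72×3.02/0.28 = 7.766 min.

7.77 min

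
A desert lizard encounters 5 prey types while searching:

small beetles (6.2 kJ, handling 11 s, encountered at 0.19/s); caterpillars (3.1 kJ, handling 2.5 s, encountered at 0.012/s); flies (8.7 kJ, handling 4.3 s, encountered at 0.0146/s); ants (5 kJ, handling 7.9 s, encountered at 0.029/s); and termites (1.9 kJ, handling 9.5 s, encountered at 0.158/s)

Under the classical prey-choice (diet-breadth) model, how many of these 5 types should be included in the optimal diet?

Rank by E/h (kJ/s): flies 2.02, caterpillars 1.24, ants 0.633, small beetles 0.564, termites 0.2. Include each in turn until the next type's E/h falls below the running intake rate.
Rate on top 1: 0.1195. caterpillars: 1.24 > 0.1195 → include.
Rate on top 2: 0.1503. ants: 0.633 > 0.1503 → include.
Rate on top 3: 0.2339. small beetles: 0.564 > 0.2339 → include.
Rate on top 4: 0.4359. termites: 0.2 < 0.4359 → exclude; stop.
Optimal diet: flies, caterpillars, ants, small beetles — 4 of 5 types.

4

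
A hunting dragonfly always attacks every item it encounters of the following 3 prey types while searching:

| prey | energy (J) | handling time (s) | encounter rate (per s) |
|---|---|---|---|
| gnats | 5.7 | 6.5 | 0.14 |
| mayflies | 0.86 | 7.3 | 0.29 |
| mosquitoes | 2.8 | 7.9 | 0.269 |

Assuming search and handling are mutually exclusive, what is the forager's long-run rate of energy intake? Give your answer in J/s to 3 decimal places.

0.293 J/s

R = (0.14×5.7 + 0.29×0.86 + 0.269×2.8) / (1 + 0.14×6.5 + 0.29×7.3 + 0.269×7.9) = 1.801/6.152 = 0.2927 J/s.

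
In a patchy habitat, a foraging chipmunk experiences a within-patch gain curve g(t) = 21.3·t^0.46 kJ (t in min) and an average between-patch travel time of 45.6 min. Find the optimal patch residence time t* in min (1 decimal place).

38.8 min

Maximise g(t)/(T+t): set derivative to zero → g'(t)(T+t) = g(t).
g'(t) = 0.46·21.3·t^-0.54. Setting 0.46·21.3·t^-0.54 = 21.3·t^0.46/(45.6+t) gives 0.46(45.6+t) = t, so 0.54·t = 0.46×45.6.
t* = 0.46×45.6/0.54 = 38.84 min.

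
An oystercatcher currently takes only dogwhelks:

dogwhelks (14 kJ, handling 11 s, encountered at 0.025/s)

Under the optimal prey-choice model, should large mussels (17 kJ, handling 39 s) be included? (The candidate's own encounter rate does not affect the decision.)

Intake rate on the current diet: R = (0.025×14) / (1 + 0.025×11) = 0.35/1.275 = 0.2745 kJ/s.
large mussels: E/h = 17/39 = 0.4359 kJ/s.
0.4359 > 0.2745, so adding large mussels raises the average — include it.

Yes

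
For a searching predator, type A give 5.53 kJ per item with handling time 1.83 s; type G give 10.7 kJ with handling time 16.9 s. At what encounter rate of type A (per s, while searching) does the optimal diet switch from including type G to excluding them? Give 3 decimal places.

The zero-one rule: include type G iff E₂/h₂ > λE₁/(1+λh₁). Equality gives the switch point.
λE₁h₂ = E₂ + λE₂h₁ ⇒ λ = E₂/(E₁h₂ − E₂h₁) = 10.7/(93.46 − 19.58) = 0.1448 per s.

0.145 per s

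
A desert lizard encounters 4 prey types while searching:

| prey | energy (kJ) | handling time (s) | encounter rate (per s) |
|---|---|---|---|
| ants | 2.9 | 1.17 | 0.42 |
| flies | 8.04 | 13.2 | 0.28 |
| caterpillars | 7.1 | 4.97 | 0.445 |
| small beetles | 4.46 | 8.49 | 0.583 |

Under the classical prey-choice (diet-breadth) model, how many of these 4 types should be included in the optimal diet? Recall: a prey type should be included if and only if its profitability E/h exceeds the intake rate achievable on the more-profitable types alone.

2

Profitabilities (E/h, kJ/s): ants 2.48, caterpillars 1.43, flies 0.609, small beetles 0.525. Add prey in this order while the next type's profitability exceeds the intake rate on those already taken.
Rate on top 1: 0.8167. caterpillars: 1.43 > 0.8167 → include.
Rate on top 2: 1.182. flies: 0.609 < 1.182 → exclude; stop.
Optimal diet: ants, caterpillars — 2 of 4 types.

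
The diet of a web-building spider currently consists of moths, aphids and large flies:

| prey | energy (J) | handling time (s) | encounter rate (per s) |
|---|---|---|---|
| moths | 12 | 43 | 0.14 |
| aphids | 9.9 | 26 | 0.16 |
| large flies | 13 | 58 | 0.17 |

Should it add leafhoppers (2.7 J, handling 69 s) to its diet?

Intake rate on the current diet: R = (0.14×12 + 0.16×9.9 + 0.17×13) / (1 + 0.14×43 + 0.16×26 + 0.17×58) = 5.474/21.04 = 0.2602 J/s.
Profitability of leafhoppers: 2.7/69 = 0.03913 J/s.
0.03913 < 0.2602, so adding leafhoppers would lower the average — exclude it.

No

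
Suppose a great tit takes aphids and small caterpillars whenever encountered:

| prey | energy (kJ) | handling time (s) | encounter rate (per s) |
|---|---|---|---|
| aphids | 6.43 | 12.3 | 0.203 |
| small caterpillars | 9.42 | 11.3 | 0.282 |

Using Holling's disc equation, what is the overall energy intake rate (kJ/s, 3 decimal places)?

0.593 kJ/s

R = (0.203×6.43 + 0.282×9.42) / (1 + 0.203×12.3 + 0.282×11.3) = 3.962/6.684 = 0.5928 kJ/s.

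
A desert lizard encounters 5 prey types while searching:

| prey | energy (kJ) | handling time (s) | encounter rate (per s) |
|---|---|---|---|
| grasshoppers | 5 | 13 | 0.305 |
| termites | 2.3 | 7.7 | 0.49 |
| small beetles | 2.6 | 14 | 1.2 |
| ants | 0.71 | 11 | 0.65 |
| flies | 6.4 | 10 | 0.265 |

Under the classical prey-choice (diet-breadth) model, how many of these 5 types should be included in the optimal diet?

1

Profitabilities (E/h, kJ/s): flies 0.64, grasshoppers 0.385, termites 0.299, small beetles 0.186, ants 0.0645. Add prey in this order while the next type's profitability exceeds the intake rate on those already taken.
Rate on top 1: 0.4647. grasshoppers: 0.385 < 0.4647 → exclude; stop.
Optimal diet: flies — 1 of 5 types.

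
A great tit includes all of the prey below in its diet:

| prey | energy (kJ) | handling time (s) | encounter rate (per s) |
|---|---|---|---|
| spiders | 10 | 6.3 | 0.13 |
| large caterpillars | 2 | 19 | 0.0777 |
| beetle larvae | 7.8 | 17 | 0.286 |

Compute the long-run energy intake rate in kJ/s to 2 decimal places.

0.45 kJ/s

R = (0.13×10 + 0.0777×2 + 0.286×7.8) / (1 + 0.13×6.3 + 0.0777×19 + 0.286×17) = 3.686/8.157 = 0.4519 kJ/s.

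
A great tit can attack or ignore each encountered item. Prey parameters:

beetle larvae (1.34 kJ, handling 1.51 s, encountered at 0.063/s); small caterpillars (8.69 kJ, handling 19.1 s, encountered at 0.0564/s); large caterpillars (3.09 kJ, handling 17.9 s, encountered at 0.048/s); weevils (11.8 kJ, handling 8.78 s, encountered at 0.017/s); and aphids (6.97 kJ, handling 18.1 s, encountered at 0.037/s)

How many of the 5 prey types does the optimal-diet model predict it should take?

Profitabilities (E/h, kJ/s): weevils 1.34, beetle larvae 0.887, small caterpillars 0.455, aphids 0.385, large caterpillars 0.173. Add prey in this order while the next type's profitability exceeds the intake rate on those already taken.
Rate on top 1: 0.1745. beetle larvae: 0.887 > 0.1745 → include.
Rate on top 2: 0.229. small caterpillars: 0.455 > 0.229 → include.
Rate on top 3: 0.3339. aphids: 0.385 > 0.3339 → include.
Rate on top 4: 0.3453. large caterpillars: 0.173 < 0.3453 → exclude; stop.
Optimal diet: weevils, beetle larvae, small caterpillars, aphids — 4 of 5 types.

4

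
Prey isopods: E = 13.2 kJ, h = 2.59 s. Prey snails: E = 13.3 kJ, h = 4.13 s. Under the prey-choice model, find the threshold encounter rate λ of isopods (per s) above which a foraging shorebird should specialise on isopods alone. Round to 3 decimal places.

At the threshold, the rate on isopods alone equals the profitability of snails: λ·13.2/(1 + λ·2.59) = 13.3/4.13 = 3.22.
Rearranging, λ(13.2 − 3.22×2.59) = 3.22, so λ = 3.22/4.859 = 0.6627 per s.

0.663 per s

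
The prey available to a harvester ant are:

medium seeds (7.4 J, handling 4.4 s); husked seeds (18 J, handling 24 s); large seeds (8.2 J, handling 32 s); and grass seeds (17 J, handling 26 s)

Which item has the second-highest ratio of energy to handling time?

In descending order of E/h:
medium seeds: 7.4/4.4 = 1.68 J/s
husked seeds: 18/24 = 0.75 J/s
grass seeds: 17/26 = 0.654 J/s
large seeds: 8.2/32 = 0.256 J/s

husked seeds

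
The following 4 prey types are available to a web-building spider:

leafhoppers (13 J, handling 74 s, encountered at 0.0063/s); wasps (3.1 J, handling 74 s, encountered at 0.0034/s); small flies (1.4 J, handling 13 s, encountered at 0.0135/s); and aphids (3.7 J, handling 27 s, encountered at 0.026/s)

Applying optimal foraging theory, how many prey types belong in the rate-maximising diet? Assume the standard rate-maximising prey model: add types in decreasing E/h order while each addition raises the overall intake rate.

E/h in descending order: leafhoppers 0.176, aphids 0.137, small flies 0.108, wasps 0.0419 J/s. The optimal diet is the largest prefix of this list for which every included type satisfies E_i/h_i > R on the types above it.
Rate on top 1: 0.05586. aphids: 0.137 > 0.05586 → include.
Rate on top 2: 0.08214. small flies: 0.108 > 0.08214 → include.
Rate on top 3: 0.08406. wasps: 0.0419 < 0.08406 → exclude; stop.
Optimal diet: leafhoppers, aphids, small flies — 3 of 4 types.

3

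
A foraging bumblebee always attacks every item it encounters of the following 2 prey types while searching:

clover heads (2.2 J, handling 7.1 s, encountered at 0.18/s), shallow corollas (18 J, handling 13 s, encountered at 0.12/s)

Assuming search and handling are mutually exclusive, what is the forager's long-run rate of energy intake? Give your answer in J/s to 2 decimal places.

0.67 J/s

R = Σλ_iE_i / (1 + Σλ_ih_i)
Numerator: 0.18×2.2 + 0.12×18 = 2.556
Denominator: 1 + 0.18×7.1 + 0.12×13 = 3.838
R = 2.556/3.838 = 0.666 J/s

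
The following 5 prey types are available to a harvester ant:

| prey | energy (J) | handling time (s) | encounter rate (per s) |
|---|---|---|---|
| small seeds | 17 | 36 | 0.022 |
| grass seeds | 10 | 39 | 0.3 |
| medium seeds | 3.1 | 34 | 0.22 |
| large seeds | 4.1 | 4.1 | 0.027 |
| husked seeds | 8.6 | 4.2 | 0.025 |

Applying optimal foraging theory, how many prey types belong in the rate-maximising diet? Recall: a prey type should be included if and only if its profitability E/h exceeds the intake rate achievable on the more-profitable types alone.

Rank by E/h (J/s): husked seeds 2.05, large seeds 1, small seeds 0.472, grass seeds 0.256, medium seeds 0.0912. Include each in turn until the next type's E/h falls below the running intake rate.
Rate on top 1: 0.1946. large seeds: 1 > 0.1946 → include.
Rate on top 2: 0.2679. small seeds: 0.472 > 0.2679 → include.
Rate on top 3: 0.3485. grass seeds: 0.256 < 0.3485 → exclude; stop.
Optimal diet: husked seeds, large seeds, small seeds — 3 of 5 types.

3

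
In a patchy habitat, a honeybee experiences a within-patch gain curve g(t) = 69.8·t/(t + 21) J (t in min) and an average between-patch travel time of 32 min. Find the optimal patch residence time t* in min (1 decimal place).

By the marginal value theorem, leave when the instantaneous gain rate g'(t) equals the habitat-wide average g(t)/(T + t).
g'(t) = 69.8·21/(t + 21)². Setting 69.8·21/(t+21)² = 69.8t/[(t+21)(32+t)] gives 21(32+t) = t(t+21), so t² = 21×32 = 672.
t* = √672 = 25.92 min.

25.9 min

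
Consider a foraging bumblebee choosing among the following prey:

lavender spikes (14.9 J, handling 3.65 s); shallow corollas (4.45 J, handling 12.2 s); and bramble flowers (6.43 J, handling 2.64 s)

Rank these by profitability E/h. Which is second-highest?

In descending order of E/h:
lavender spikes: 14.9/3.65 = 4.08 J/s
bramble flowers: 6.43/2.64 = 2.44 J/s
shallow corollas: 4.45/12.2 = 0.365 J/s

bramble flowers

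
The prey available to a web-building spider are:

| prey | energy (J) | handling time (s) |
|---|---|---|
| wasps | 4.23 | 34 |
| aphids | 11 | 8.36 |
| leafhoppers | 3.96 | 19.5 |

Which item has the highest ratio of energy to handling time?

aphids

In descending order of E/h:
aphids: 11/8.36 = 1.32 J/s
leafhoppers: 3.96/19.5 = 0.203 J/s
wasps: 4.23/34 = 0.124 J/s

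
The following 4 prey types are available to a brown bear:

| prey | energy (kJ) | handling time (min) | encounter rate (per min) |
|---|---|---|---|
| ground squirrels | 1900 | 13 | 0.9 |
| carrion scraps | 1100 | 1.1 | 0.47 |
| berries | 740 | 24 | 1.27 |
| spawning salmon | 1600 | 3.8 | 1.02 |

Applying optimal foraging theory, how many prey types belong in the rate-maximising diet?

2

E/h in descending order: carrion scraps 1e+03, spawning salmon 421, ground squirrels 146, berries 30.8 kJ/min. The optimal diet is the largest prefix of this list for which every included type satisfies E_i/h_i > R on the types above it.
Rate on top 1: 340.8. spawning salmon: 421 > 340.8 → include.
Rate on top 2: 398.5. ground squirrels: 146 < 398.5 → exclude; stop.
Optimal diet: carrion scraps, spawning salmon — 2 of 4 types.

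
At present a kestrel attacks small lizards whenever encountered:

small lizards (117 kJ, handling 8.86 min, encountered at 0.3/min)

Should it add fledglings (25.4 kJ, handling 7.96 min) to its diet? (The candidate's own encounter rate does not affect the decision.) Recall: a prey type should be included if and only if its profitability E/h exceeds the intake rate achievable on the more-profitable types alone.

No

On small lizards alone, R = ΣλE/(1+Σλh) = 35.1/3.658 = 9.595 kJ/min.
Profitability of fledglings: 25.4/7.96 = 3.191 kJ/min.
Since 3.191 < R, time spent handling fledglings is better spent searching.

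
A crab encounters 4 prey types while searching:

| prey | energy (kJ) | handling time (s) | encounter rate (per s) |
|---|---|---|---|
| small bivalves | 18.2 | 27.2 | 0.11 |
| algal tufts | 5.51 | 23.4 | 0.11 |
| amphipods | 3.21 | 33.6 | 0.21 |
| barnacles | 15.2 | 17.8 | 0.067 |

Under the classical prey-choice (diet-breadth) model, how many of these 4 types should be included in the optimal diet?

2

E/h in descending order: barnacles 0.854, small bivalves 0.669, algal tufts 0.235, amphipods 0.0955 kJ/s. The optimal diet is the largest prefix of this list for which every included type satisfies E_i/h_i > R on the types above it.
Rate on top 1: 0.4645. small bivalves: 0.669 > 0.4645 → include.
Rate on top 2: 0.5826. algal tufts: 0.235 < 0.5826 → exclude; stop.
Optimal diet: barnacles, small bivalves — 2 of 4 types.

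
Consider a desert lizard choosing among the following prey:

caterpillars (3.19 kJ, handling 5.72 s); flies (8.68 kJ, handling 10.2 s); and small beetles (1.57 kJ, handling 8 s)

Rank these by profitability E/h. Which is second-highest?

caterpillars

In descending order of E/h:
flies: 8.68/10.2 = 0.851 kJ/s
caterpillars: 3.19/5.72 = 0.558 kJ/s
small beetles: 1.57/8 = 0.196 kJ/s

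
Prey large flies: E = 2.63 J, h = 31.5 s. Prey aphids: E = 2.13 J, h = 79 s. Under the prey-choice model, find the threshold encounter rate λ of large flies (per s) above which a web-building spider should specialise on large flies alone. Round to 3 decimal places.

Drop aphids once their profitability E₂/h₂ falls below the rate achievable on large flies alone: E₂/h₂ = λE₁/(1 + λh₁).
Solve for λ: λE₁h₂ = E₂(1 + λh₁) → λ(E₁h₂ − E₂h₁) = E₂ → λ = E₂/(E₁h₂ − E₂h₁).
λ = 2.13/(2.63×79 − 2.13×31.5) = 2.13/140.7 = 0.01514 per s.

0.015 per s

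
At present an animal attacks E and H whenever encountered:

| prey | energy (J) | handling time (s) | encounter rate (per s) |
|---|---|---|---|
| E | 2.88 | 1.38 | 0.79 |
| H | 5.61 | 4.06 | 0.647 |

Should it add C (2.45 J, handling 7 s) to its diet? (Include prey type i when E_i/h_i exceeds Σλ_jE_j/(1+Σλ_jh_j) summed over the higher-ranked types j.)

Current rate: (0.79×2.88 + 0.647×5.61)/(1 + 0.79×1.38 + 0.647×4.06) = 1.252 J/s.
C: E/h = 2.45/7 = 0.35 J/s.
Since 0.35 < R, time spent handling C is better spent searching.

No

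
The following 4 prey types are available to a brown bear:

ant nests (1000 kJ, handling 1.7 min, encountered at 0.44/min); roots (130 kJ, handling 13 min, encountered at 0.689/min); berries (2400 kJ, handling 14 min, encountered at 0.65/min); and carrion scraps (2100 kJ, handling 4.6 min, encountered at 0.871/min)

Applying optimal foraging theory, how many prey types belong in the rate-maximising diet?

2

Profitabilities (E/h, kJ/min): ant nests 588, carrion scraps 457, berries 171, roots 10. Add prey in this order while the next type's profitability exceeds the intake rate on those already taken.
Rate on top 1: 251.7. carrion scraps: 457 > 251.7 → include.
Rate on top 2: 394.3. berries: 171 < 394.3 → exclude; stop.
Optimal diet: ant nests, carrion scraps — 2 of 4 types.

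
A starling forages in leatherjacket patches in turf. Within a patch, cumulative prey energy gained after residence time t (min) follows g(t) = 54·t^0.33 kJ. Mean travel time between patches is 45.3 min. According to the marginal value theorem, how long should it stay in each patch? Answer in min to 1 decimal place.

22.3 min

Maximise g(t)/(T+t): set derivative to zero → g'(t)(T+t) = g(t).
g'(t) = 0.33·54·t^-0.67. Setting 0.33·54·t^-0.67 = 54·t^0.33/(45.3+t) gives 0.33(45.3+t) = t, so 0.67·t = 0.33×45.3.
t* = 0.33×45.3/0.67 = 22.31 min.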